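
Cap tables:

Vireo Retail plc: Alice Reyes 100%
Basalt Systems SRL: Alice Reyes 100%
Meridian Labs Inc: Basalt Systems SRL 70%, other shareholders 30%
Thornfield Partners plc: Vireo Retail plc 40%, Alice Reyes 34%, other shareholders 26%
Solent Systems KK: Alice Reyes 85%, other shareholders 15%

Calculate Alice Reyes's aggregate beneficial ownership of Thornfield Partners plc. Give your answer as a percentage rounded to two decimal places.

Alice reaches Thornfield along 2 paths.
Via Vireo: 100% × 40% = 40%.
Direct stake: 34% = 34%.
Total: 40% + 34% = 74%.
Rounded: 74.00%.

74.00%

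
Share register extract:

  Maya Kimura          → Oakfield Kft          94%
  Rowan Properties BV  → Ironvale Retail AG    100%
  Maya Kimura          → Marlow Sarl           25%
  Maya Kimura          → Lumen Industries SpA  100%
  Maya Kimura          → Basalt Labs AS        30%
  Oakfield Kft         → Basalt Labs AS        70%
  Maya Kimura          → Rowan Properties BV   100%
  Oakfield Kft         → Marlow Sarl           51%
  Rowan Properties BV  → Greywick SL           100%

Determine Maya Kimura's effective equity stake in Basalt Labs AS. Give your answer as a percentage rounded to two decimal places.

95.80%

Maya reaches Basalt along 2 paths.
Via Oakfield: 94% × 70% = 65.8%.
Direct stake: 30% = 30%.
Total: 65.8% + 30% = 95.8%.
Rounded: 95.80%.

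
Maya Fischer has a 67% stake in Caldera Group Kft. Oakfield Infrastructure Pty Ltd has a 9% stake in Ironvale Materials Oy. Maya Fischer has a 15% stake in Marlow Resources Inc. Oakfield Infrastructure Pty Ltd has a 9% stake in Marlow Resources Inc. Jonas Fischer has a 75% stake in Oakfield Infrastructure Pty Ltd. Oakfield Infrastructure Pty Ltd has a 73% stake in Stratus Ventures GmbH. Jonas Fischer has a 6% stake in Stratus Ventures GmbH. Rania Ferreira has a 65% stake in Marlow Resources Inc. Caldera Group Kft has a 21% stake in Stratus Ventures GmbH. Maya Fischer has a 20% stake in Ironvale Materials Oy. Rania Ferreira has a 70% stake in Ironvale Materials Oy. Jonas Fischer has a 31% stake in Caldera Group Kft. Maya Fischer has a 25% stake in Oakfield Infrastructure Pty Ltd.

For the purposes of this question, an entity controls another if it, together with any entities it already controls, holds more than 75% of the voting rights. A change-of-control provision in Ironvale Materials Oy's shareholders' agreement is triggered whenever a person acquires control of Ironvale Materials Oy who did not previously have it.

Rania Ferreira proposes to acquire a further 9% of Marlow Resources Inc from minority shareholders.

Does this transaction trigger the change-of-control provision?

The purchase changes only Rania's holdings, so Rania is the only person who could newly come to control Ironvale.
Rania's largest direct stake is 70% in Ironvale, which does not meet the threshold, so Rania controls no company.
In Ironvale, Rania's side holds only 70%, not > 75%.
So before the transaction, Rania does not control Ironvale.
After the purchase, Rania's direct stake in Marlow rises to 65% + 9% = 74%.
Rania's side now holds 74% of Marlow, not > 75%, so Rania still does not control Marlow.
After the transaction, Rania's side holds 70% of Ironvale, not > 75%, so Rania still does not control Ironvale.
No new person acquires control, so the clause is not triggered.

No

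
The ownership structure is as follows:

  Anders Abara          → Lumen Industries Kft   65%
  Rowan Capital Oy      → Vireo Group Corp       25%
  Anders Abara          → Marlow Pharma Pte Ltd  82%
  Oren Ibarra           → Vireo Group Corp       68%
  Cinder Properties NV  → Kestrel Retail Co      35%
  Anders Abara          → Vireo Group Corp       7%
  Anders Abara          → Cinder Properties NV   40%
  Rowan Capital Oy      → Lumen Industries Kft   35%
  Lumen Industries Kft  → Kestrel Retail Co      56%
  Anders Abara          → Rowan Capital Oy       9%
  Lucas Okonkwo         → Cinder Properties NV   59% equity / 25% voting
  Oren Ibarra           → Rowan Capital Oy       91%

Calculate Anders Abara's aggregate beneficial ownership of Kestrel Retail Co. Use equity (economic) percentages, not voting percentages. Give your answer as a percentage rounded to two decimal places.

52.16%

Anders reaches Kestrel along 3 paths.
Via Cinder: 40% × 35% = 14%.
Via Rowan → Lumen: 9% × 35% × 56% = 1.764%.
Via Lumen: 65% × 56% = 36.4%.
Total: 14% + 1.764% + 36.4% = 52.164%.
Rounded: 52.16%.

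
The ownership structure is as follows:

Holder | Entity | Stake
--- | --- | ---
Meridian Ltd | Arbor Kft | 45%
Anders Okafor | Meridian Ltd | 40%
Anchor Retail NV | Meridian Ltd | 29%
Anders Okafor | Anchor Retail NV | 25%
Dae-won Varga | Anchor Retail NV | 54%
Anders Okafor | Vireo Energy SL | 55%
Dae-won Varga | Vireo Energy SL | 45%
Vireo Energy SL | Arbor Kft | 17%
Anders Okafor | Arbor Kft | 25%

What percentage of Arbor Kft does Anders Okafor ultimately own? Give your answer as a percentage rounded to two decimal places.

55.61%

Anders reaches Arbor along 4 paths.
Direct stake: 25% = 25%.
Via Vireo: 55% × 17% = 9.35%.
Via Meridian: 40% × 45% = 18%.
Via Anchor → Meridian: 25% × 29% × 45% = 3.2625%.
Total: 25% + 9.35% + 18% + 3.2625% = 55.6125%.
Rounded: 55.61%.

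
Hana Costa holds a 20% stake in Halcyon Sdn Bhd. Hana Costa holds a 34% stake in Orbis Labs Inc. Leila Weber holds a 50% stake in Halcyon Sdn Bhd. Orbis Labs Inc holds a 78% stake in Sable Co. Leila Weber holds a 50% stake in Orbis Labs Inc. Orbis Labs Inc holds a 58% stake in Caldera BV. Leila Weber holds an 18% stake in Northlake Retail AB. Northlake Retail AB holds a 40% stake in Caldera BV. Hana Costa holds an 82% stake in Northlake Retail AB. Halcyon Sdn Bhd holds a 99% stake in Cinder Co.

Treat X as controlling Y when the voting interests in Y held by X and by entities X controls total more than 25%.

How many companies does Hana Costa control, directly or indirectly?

Hana holds 82% of Northlake, so Hana controls Northlake.
Hana holds 34% of Orbis, so Hana controls Orbis.
Orbis and Northlake together hold 58% + 40% = 98% of Caldera, so Hana controls Caldera.
Orbis holds 78% of Sable, so Hana controls Sable.
No other company's threshold is met.
Hana controls 4 companies.

4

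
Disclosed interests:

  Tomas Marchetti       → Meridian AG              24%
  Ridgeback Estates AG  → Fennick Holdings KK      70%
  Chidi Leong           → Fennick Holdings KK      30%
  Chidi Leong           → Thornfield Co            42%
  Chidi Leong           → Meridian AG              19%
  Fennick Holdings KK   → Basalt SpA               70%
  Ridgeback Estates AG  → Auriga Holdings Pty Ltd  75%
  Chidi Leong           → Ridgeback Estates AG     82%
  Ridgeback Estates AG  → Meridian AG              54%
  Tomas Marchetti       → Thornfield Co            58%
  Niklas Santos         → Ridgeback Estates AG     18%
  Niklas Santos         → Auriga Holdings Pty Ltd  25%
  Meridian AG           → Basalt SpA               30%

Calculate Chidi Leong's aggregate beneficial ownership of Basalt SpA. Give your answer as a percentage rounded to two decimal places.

80.16%

Chidi reaches Basalt along 4 paths.
Via Ridgeback → Meridian: 82% × 54% × 30% = 13.284%.
Via Meridian: 19% × 30% = 5.7%.
Via Ridgeback → Fennick: 82% × 70% × 70% = 40.18%.
Via Fennick: 30% × 70% = 21%.
Total: 13.284% + 5.7% + 40.18% + 21% = 80.164%.
Rounded: 80.16%.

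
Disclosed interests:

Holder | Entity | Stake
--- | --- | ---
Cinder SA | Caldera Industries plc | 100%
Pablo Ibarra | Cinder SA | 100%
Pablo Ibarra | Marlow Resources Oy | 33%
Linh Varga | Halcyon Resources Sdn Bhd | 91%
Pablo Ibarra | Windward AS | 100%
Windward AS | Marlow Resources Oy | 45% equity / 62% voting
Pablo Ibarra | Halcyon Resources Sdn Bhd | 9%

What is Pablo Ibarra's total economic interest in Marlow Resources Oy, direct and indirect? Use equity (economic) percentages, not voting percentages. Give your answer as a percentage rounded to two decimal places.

Pablo reaches Marlow along 2 paths.
Via Windward: 100% × 45% = 45%.
Direct stake: 33% = 33%.
Total: 45% + 33% = 78%.
Rounded: 78.00%.

78.00%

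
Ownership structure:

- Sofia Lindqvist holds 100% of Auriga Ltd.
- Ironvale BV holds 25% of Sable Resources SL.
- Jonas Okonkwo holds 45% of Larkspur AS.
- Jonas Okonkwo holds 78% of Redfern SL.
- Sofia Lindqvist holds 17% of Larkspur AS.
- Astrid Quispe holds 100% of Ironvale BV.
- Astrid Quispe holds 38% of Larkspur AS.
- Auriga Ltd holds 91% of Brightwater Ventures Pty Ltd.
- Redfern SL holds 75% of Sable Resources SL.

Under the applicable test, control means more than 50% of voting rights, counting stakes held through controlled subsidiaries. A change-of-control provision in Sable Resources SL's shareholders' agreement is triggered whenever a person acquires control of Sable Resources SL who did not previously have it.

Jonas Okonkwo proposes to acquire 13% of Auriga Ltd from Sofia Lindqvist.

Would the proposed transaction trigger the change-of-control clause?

No

The purchase adds only to Jonas's holdings (Sofia's stake shrinks), so Jonas is the only person who could newly come to control Sable.
Jonas holds 78% of Redfern, so Jonas controls Redfern.
Redfern holds 75% of Sable, so Jonas controls Sable.
So Jonas already controls Sable before the transaction.
After the purchase, Jonas holds 13% of Auriga directly, and Sofia's stake falls to 87%.
Jonas controlled Sable already, so this is not a new person acquiring control; every other person's position is unchanged or reduced.
No new person acquires control, so the clause is not triggered.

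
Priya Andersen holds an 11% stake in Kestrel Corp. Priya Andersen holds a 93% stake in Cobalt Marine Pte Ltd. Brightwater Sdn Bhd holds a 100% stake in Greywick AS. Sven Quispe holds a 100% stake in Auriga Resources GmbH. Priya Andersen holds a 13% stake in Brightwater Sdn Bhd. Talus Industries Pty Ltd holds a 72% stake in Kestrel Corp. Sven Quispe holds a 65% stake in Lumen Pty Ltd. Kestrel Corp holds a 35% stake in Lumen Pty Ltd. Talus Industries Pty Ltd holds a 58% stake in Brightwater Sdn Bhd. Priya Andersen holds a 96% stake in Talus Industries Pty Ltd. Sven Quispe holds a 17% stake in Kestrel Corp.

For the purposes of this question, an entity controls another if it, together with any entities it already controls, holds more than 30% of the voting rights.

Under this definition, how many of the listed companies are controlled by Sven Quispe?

2

Sven holds 100% of Auriga, so Sven controls Auriga.
Sven holds 65% of Lumen, so Sven controls Lumen.
No other company's threshold is met.
Sven controls 2 companies.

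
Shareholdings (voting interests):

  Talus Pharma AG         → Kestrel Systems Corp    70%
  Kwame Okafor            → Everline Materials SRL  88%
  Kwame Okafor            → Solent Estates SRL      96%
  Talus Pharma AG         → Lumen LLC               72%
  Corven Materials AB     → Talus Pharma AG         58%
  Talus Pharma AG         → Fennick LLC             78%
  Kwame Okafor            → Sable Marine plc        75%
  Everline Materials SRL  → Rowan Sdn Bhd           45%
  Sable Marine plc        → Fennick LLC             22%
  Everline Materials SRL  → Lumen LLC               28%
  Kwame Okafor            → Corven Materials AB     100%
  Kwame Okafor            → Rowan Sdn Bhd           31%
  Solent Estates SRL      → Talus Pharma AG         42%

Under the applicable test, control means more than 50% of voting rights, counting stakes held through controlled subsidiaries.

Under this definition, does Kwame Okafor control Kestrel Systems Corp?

Kwame holds 96% of Solent, so Kwame controls Solent.
Kwame holds 100% of Corven, so Kwame controls Corven.
Solent and Corven together hold 42% + 58% = 100% of Talus, so Kwame controls Talus.
Talus holds 70% of Kestrel, so Kwame controls Kestrel.

Yes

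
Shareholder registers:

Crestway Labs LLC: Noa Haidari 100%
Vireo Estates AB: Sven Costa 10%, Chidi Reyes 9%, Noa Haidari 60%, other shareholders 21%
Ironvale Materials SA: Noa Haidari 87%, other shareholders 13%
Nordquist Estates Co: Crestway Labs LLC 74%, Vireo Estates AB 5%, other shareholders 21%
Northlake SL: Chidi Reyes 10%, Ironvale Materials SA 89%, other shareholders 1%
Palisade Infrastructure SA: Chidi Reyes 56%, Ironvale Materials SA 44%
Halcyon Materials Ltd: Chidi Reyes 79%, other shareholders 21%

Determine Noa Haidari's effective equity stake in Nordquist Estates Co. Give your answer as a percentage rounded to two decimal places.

77.00%

Noa reaches Nordquist along 2 paths.
Via Crestway: 100% × 74% = 74%.
Via Vireo: 60% × 5% = 3%.
Total: 74% + 3% = 77%.
Rounded: 77.00%.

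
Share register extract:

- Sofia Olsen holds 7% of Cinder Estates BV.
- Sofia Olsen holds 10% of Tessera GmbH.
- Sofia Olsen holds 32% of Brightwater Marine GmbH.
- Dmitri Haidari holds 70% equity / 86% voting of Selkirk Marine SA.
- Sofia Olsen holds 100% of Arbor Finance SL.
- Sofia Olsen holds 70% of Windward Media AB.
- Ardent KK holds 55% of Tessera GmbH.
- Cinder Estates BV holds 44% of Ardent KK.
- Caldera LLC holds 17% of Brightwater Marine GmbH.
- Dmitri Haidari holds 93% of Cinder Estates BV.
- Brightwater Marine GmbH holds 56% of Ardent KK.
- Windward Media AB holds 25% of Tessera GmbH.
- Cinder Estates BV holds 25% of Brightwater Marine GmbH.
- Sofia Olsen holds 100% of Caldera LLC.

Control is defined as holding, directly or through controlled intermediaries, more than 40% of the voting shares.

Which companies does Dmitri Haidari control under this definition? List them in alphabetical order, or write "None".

Dmitri holds 93% of Cinder, so Dmitri controls Cinder.
Cinder holds 44% of Ardent, so Dmitri controls Ardent.
Ardent holds 55% of Tessera, so Dmitri controls Tessera.
Dmitri holds 86% of Selkirk, so Dmitri controls Selkirk.
No other company's threshold is met.

Ardent KK, Cinder Estates BV, Selkirk Marine SA, Tessera GmbH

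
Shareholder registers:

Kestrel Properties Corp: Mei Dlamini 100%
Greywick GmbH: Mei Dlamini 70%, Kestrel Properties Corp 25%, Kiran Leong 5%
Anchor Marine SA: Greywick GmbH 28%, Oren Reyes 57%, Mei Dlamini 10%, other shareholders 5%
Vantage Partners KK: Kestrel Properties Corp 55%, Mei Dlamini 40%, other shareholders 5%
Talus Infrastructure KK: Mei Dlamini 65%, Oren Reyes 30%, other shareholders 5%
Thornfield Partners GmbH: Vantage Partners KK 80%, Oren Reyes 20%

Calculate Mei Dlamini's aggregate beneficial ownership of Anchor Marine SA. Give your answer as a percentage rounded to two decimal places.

Mei reaches Anchor along 3 paths.
Via Greywick: 70% × 28% = 19.6%.
Via Kestrel → Greywick: 100% × 25% × 28% = 7%.
Direct stake: 10% = 10%.
Total: 19.6% + 7% + 10% = 36.6%.
Rounded: 36.60%.

36.60%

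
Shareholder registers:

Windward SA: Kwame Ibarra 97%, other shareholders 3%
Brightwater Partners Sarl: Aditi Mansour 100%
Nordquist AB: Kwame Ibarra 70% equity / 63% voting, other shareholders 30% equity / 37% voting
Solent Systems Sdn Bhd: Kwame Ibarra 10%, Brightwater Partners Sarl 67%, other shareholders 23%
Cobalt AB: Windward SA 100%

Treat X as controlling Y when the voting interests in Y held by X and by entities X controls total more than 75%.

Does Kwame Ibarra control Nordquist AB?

Kwame holds 97% of Windward, so Kwame controls Windward.
Windward holds 100% of Cobalt, so Kwame controls Cobalt.
In Nordquist, Kwame's side holds only 63%, not > 75%.
So Kwame does not control Nordquist.

No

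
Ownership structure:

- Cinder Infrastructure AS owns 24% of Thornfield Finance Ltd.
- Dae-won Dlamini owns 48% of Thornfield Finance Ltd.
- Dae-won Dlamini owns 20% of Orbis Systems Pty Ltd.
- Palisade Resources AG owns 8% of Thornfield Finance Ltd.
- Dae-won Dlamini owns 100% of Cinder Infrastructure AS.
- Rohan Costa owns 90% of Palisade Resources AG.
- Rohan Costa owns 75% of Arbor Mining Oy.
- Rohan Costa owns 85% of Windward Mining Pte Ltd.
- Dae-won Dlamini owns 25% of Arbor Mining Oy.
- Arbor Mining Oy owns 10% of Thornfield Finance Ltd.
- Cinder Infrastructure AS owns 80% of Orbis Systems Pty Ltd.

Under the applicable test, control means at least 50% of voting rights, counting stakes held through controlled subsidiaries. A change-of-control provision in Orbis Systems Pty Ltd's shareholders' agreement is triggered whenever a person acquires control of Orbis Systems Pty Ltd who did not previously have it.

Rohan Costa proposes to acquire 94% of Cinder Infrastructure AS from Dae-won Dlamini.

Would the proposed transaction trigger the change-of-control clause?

Yes

The purchase adds only to Rohan's holdings (Dae-won's stake shrinks), so Rohan is the only person who could newly come to control Orbis.
Rohan holds 75% of Arbor, so Rohan controls Arbor.
Rohan holds 90% of Palisade, so Rohan controls Palisade.
Rohan holds 85% of Windward, so Rohan controls Windward.
Neither Rohan nor any entity Rohan controls holds any voting interest in Orbis.
So before the transaction, Rohan does not control Orbis.
After the purchase, Rohan holds 94% of Cinder directly, and Dae-won's stake falls to 6%.
Rohan holds 94% of Cinder, so Rohan controls Cinder.
Cinder holds 80% of Orbis, so Rohan controls Orbis.
Rohan did not control Orbis before and does after, so the clause is triggered.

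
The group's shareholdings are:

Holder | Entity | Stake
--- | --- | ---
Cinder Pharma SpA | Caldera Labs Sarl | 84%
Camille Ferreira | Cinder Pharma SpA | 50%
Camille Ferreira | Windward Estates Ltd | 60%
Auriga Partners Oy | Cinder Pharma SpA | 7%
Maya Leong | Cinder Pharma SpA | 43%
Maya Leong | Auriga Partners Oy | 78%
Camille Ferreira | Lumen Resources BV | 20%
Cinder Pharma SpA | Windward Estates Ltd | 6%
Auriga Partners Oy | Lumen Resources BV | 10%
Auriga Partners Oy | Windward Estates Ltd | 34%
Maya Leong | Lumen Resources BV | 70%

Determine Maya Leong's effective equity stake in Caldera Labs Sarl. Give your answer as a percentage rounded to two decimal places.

Maya reaches Caldera along 2 paths.
Via Cinder: 43% × 84% = 36.12%.
Via Auriga → Cinder: 78% × 7% × 84% = 4.5864%.
Total: 36.12% + 4.5864% = 40.7064%.
Rounded: 40.71%.

40.71%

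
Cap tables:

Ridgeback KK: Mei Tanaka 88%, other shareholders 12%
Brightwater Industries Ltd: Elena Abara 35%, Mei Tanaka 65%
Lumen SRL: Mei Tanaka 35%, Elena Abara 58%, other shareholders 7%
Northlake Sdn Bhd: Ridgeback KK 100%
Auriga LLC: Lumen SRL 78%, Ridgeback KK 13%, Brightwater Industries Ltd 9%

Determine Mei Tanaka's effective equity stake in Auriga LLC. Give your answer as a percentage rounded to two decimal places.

Mei reaches Auriga along 3 paths.
Via Lumen: 35% × 78% = 27.3%.
Via Ridgeback: 88% × 13% = 11.44%.
Via Brightwater: 65% × 9% = 5.85%.
Total: 27.3% + 11.44% + 5.85% = 44.59%.

44.59%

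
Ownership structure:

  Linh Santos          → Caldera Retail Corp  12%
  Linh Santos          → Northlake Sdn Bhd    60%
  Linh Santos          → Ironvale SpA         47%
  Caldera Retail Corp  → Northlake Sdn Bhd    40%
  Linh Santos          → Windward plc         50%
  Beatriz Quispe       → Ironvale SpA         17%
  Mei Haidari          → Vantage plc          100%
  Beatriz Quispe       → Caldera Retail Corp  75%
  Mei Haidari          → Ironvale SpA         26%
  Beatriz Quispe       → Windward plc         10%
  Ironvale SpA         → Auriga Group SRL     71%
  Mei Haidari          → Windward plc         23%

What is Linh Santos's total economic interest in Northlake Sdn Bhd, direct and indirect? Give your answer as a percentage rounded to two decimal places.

Linh reaches Northlake along 2 paths.
Via Caldera: 12% × 40% = 4.8%.
Direct stake: 60% = 60%.
Total: 4.8% + 60% = 64.8%.
Rounded: 64.80%.

64.80%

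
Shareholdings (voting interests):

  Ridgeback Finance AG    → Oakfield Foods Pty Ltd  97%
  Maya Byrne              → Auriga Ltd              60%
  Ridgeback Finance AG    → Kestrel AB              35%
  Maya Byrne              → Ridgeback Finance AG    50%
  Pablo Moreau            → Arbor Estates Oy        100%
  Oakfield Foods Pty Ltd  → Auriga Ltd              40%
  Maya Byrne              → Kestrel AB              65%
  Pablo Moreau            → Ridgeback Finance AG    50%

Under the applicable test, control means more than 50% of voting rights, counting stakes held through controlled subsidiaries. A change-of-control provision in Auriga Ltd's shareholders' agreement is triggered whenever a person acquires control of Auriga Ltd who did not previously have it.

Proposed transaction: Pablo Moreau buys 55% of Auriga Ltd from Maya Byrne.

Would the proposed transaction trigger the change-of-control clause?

Yes

The purchase adds only to Pablo's holdings (Maya's stake shrinks), so Pablo is the only person who could newly come to control Auriga.
Pablo holds 100% of Arbor, so Pablo controls Arbor.
Neither Pablo nor any entity Pablo controls holds any voting interest in Auriga.
So before the transaction, Pablo does not control Auriga.
After the purchase, Pablo holds 55% of Auriga directly, and Maya's stake falls to 5%.
Pablo holds 55% of Auriga, so Pablo controls Auriga.
Pablo did not control Auriga before and does after, so the clause is triggered.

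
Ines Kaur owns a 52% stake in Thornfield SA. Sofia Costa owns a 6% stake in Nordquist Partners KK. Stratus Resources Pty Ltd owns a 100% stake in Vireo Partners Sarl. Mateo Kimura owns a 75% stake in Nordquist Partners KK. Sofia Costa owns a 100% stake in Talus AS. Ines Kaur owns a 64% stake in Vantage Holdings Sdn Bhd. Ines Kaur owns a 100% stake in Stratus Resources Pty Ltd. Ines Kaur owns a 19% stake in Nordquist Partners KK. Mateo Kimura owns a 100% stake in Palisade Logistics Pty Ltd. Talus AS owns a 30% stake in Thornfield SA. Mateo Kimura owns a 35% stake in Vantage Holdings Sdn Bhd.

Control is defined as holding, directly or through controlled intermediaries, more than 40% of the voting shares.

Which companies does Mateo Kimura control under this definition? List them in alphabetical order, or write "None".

Mateo holds 75% of Nordquist, so Mateo controls Nordquist.
Mateo holds 100% of Palisade, so Mateo controls Palisade.
No other company's threshold is met.

Nordquist Partners KK, Palisade Logistics Pty Ltd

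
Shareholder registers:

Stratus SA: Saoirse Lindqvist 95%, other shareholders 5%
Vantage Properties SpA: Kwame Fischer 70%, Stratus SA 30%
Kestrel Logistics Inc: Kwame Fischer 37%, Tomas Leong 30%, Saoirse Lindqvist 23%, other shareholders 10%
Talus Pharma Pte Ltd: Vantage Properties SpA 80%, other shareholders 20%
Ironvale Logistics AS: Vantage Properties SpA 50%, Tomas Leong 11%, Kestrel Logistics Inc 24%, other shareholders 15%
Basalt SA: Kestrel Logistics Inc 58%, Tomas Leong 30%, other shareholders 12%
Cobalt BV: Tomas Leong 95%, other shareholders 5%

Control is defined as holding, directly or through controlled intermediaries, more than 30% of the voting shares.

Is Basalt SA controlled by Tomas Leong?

No

Tomas holds 95% of Cobalt, so Tomas controls Cobalt.
In Basalt, Tomas's side holds only 30%, not > 30%.
So Tomas does not control Basalt.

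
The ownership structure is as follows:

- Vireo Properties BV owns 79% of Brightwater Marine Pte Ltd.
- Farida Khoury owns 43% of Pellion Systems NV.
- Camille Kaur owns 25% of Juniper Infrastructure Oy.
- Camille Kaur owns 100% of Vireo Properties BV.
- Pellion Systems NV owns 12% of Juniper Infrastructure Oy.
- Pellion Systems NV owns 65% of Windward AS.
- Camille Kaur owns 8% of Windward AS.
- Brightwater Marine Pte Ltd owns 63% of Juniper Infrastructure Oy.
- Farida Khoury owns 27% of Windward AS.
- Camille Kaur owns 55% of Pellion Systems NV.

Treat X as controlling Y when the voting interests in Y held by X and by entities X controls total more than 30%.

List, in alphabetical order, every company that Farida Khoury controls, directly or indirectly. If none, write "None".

Farida holds 43% of Pellion, so Farida controls Pellion.
Farida and Pellion together hold 27% + 65% = 92% of Windward, so Farida controls Windward.
No other company's threshold is met.

Pellion Systems NV, Windward AS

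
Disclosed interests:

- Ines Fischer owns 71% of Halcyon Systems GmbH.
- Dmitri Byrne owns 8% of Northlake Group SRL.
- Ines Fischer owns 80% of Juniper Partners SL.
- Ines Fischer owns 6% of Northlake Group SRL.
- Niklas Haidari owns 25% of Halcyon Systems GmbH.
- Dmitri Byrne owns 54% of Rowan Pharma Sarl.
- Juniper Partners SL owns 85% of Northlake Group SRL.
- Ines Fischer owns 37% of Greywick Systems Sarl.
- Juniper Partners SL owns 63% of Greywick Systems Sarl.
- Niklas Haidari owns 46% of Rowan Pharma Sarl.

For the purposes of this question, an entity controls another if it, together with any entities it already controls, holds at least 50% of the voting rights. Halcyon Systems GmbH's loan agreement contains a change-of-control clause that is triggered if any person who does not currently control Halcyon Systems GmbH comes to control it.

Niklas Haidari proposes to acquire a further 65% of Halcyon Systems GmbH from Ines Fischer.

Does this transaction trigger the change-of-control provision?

The purchase adds only to Niklas's holdings (Ines's stake shrinks), so Niklas is the only person who could newly come to control Halcyon.
Niklas's largest direct stake is 46% in Rowan, which does not meet the threshold, so Niklas controls no company.
In Halcyon, Niklas's side holds only 25%, not ≥ 50%.
So before the transaction, Niklas does not control Halcyon.
After the purchase, Niklas's direct stake in Halcyon rises to 25% + 65% = 90%, and Ines's stake falls to 6%.
Niklas holds 90% of Halcyon, so Niklas controls Halcyon.
Niklas did not control Halcyon before and does after, so the clause is triggered.

Yes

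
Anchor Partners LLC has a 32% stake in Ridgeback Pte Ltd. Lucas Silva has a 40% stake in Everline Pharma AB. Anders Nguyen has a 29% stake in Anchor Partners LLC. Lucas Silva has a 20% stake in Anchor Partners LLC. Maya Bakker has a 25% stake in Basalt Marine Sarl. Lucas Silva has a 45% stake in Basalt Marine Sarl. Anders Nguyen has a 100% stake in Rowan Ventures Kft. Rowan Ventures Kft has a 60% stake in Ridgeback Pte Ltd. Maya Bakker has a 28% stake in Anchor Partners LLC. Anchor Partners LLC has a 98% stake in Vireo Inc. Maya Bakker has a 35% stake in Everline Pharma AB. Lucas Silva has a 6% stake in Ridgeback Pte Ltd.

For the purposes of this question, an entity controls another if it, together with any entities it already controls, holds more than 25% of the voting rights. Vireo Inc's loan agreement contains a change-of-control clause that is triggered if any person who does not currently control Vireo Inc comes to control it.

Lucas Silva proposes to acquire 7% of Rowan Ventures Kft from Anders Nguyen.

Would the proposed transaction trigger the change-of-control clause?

No

The purchase adds only to Lucas's holdings (Anders's stake shrinks), so Lucas is the only person who could newly come to control Vireo.
Lucas holds 45% of Basalt, so Lucas controls Basalt.
Lucas holds 40% of Everline, so Lucas controls Everline.
Neither Lucas nor any entity Lucas controls holds any voting interest in Vireo.
So before the transaction, Lucas does not control Vireo.
After the purchase, Lucas holds 7% of Rowan directly, and Anders's stake falls to 93%.
Lucas's side now holds 7% of Rowan, not > 25%, so Lucas still does not control Rowan.
After the transaction, neither Lucas nor any entity Lucas controls holds a voting interest in Vireo, so Lucas still does not control it.
No new person acquires control, so the clause is not triggered.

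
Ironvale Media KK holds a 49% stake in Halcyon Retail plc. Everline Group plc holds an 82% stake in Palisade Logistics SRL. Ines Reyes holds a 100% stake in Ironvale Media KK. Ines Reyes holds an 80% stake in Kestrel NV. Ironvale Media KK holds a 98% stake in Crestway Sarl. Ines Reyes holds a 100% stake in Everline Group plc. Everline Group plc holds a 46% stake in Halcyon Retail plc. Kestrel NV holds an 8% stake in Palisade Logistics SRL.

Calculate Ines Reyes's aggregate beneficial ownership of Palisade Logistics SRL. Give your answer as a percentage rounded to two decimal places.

Ines reaches Palisade along 2 paths.
Via Everline: 100% × 82% = 82%.
Via Kestrel: 80% × 8% = 6.4%.
Total: 82% + 6.4% = 88.4%.
Rounded: 88.40%.

88.40%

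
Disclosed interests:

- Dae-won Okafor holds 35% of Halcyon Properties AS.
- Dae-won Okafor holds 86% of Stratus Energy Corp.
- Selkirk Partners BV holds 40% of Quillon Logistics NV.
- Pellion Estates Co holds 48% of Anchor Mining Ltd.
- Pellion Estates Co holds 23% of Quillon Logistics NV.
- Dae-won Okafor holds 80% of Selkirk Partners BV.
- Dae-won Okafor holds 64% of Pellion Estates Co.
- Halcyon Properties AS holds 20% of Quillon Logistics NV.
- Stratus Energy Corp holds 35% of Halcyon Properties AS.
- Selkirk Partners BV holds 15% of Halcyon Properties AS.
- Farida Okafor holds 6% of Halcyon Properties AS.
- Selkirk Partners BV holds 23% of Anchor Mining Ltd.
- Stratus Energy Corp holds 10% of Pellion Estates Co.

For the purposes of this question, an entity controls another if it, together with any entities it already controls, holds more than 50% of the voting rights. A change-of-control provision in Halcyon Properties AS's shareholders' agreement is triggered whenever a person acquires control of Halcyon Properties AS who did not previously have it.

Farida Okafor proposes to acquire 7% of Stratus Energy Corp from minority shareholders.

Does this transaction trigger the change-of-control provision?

The purchase changes only Farida's holdings, so Farida is the only person who could newly come to control Halcyon.
Farida's largest direct stake is 6% in Halcyon, which does not meet the threshold, so Farida controls no company.
In Halcyon, Farida's side holds only 6%, not > 50%.
So before the transaction, Farida does not control Halcyon.
After the purchase, Farida holds 7% of Stratus directly.
Farida's side now holds 7% of Stratus, not > 50%, so Farida still does not control Stratus.
After the transaction, Farida's side holds 6% of Halcyon, not > 50%, so Farida still does not control Halcyon.
No new person acquires control, so the clause is not triggered.

No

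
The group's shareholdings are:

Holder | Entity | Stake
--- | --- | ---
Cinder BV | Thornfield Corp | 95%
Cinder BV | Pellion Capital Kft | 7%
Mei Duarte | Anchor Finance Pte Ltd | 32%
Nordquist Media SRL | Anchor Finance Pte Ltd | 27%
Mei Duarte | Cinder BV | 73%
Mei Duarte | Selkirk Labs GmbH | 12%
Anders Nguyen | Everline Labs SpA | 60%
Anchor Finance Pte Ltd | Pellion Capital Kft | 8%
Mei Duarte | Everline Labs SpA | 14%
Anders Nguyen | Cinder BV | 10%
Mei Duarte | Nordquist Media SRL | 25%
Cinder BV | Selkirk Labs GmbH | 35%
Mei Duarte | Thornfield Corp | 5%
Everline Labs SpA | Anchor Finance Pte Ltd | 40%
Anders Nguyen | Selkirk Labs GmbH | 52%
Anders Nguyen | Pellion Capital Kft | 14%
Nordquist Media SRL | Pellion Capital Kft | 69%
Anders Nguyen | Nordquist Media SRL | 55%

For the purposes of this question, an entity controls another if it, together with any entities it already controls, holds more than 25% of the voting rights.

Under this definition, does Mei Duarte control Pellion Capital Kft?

Mei holds 73% of Cinder, so Mei controls Cinder.
Cinder and Mei together hold 95% + 5% = 100% of Thornfield, so Mei controls Thornfield.
Mei holds 32% of Anchor, so Mei controls Anchor.
Mei and Cinder together hold 12% + 35% = 47% of Selkirk, so Mei controls Selkirk.
In Pellion, Mei's side holds only 8% + 7% = 15%, not > 25%.
So Mei does not control Pellion.

No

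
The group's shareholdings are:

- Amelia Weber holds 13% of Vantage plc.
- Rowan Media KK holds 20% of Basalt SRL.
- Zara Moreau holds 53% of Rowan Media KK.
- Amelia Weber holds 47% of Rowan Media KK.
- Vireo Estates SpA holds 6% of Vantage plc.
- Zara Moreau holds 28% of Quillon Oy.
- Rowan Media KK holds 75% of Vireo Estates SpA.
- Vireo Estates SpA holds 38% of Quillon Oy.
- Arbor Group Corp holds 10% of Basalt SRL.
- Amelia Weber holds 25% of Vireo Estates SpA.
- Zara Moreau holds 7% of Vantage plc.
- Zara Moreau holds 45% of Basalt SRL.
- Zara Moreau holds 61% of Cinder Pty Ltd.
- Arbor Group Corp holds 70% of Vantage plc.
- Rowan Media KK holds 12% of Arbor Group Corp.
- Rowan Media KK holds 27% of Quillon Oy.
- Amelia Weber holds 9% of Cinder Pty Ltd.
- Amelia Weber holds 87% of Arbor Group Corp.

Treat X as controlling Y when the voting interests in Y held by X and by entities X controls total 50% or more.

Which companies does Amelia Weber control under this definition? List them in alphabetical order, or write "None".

Arbor Group Corp, Vantage plc

Amelia holds 87% of Arbor, so Amelia controls Arbor.
Amelia and Arbor together hold 13% + 70% = 83% of Vantage, so Amelia controls Vantage.
No other company's threshold is met.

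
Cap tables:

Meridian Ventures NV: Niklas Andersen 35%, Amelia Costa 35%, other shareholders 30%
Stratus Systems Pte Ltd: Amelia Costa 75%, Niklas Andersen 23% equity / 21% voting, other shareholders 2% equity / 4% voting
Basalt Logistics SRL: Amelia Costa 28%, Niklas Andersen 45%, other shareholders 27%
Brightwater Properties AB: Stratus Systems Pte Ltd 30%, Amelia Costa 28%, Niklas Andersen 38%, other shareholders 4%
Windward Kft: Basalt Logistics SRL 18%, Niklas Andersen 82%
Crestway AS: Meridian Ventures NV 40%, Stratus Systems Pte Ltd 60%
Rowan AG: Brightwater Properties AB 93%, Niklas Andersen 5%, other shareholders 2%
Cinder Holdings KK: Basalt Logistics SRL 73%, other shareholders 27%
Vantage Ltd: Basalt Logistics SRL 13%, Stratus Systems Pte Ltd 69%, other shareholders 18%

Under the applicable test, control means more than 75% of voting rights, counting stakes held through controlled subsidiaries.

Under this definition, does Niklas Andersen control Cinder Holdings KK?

No

Niklas holds 82% of Windward, so Niklas controls Windward.
Neither Niklas nor any entity Niklas controls holds any voting interest in Cinder.
So Niklas does not control Cinder.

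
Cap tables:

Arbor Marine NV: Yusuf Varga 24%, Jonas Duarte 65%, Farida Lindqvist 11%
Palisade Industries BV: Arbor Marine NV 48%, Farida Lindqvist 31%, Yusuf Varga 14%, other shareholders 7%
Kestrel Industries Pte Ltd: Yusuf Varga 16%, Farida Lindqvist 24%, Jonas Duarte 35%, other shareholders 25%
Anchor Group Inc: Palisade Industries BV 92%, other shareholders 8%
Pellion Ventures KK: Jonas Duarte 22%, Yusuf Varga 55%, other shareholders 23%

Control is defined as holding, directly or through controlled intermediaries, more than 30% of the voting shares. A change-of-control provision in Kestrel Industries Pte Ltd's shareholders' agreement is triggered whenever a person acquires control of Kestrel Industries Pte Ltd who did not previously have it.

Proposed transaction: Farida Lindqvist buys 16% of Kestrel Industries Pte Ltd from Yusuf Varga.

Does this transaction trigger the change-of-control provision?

Yes

The purchase adds only to Farida's holdings (Yusuf's stake shrinks), so Farida is the only person who could newly come to control Kestrel.
Farida holds 31% of Palisade, so Farida controls Palisade.
Palisade holds 92% of Anchor, so Farida controls Anchor.
In Kestrel, Farida's side holds only 24%, not > 30%.
So before the transaction, Farida does not control Kestrel.
After the purchase, Farida's direct stake in Kestrel rises to 24% + 16% = 40%, and Yusuf's stake falls to 0%.
Farida holds 40% of Kestrel, so Farida controls Kestrel.
Farida did not control Kestrel before and does after, so the clause is triggered.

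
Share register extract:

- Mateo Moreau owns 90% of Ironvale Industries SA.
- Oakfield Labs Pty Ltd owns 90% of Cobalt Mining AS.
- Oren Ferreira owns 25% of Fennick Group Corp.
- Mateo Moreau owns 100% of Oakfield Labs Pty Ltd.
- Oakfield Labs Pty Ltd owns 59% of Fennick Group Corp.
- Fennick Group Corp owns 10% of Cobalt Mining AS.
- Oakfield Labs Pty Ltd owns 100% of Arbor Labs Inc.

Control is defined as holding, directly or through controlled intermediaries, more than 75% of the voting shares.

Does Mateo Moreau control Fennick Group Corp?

Mateo holds 100% of Oakfield, so Mateo controls Oakfield.
Oakfield holds 100% of Arbor, so Mateo controls Arbor.
Mateo holds 90% of Ironvale, so Mateo controls Ironvale.
Oakfield holds 90% of Cobalt, so Mateo controls Cobalt.
In Fennick, Mateo's side holds only 59%, not > 75%.
So Mateo does not control Fennick.

No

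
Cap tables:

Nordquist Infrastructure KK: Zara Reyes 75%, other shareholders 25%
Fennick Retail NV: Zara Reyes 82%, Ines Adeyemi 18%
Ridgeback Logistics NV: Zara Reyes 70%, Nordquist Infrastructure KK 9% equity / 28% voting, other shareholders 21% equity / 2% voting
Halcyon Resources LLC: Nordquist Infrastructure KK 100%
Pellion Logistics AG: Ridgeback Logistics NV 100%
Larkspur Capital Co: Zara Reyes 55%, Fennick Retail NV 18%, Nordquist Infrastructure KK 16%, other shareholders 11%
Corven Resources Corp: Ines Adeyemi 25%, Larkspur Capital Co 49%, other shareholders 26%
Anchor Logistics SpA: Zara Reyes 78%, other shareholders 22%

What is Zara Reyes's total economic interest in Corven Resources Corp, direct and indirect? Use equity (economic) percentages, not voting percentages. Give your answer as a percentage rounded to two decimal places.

40.06%

Zara reaches Corven along 3 paths.
Via Larkspur: 55% × 49% = 26.95%.
Via Fennick → Larkspur: 82% × 18% × 49% = 7.2324%.
Via Nordquist → Larkspur: 75% × 16% × 49% = 5.88%.
Total: 26.95% + 7.2324% + 5.88% = 40.0624%.
Rounded: 40.06%.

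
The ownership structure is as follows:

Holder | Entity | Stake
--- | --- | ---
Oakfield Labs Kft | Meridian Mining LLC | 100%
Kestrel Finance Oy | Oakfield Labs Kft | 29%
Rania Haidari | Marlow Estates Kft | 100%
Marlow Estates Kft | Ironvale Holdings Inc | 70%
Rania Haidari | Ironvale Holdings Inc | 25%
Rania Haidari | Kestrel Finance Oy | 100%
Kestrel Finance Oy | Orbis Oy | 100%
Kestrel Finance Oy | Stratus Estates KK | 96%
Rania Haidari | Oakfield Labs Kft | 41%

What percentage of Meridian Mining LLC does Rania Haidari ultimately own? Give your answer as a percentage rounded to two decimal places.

Rania reaches Meridian along 2 paths.
Via Oakfield: 41% × 100% = 41%.
Via Kestrel → Oakfield: 100% × 29% × 100% = 29%.
Total: 41% + 29% = 70%.
Rounded: 70.00%.

70.00%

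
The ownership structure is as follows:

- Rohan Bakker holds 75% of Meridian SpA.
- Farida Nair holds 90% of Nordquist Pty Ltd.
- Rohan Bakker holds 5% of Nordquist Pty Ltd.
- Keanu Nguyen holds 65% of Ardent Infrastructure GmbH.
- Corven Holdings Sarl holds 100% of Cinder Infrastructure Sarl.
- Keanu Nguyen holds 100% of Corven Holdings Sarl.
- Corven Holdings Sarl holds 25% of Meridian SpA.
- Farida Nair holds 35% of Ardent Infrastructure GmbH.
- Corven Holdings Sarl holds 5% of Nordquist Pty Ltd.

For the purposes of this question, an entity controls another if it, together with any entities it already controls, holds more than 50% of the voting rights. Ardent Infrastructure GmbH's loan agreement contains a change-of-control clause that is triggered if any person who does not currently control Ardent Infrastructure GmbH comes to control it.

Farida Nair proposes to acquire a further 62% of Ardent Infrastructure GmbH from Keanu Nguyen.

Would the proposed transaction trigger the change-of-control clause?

Yes

The purchase adds only to Farida's holdings (Keanu's stake shrinks), so Farida is the only person who could newly come to control Ardent.
Farida holds 90% of Nordquist, so Farida controls Nordquist.
In Ardent, Farida's side holds only 35%, not > 50%.
So before the transaction, Farida does not control Ardent.
After the purchase, Farida's direct stake in Ardent rises to 35% + 62% = 97%, and Keanu's stake falls to 3%.
Farida holds 97% of Ardent, so Farida controls Ardent.
Farida did not control Ardent before and does after, so the clause is triggered.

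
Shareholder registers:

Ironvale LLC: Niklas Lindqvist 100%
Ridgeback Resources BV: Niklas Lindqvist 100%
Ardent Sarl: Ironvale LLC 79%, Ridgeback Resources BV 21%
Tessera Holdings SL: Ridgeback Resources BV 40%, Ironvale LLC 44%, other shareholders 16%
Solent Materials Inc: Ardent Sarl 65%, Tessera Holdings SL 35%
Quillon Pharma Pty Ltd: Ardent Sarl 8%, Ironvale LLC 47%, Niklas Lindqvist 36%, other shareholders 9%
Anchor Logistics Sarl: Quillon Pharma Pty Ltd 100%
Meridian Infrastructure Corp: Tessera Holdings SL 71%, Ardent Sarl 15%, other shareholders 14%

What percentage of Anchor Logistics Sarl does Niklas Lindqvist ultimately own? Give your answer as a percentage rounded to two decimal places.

Niklas reaches Anchor along 4 paths.
Via Ironvale → Ardent → Quillon: 100% × 79% × 8% × 100% = 6.32%.
Via Ridgeback → Ardent → Quillon: 100% × 21% × 8% × 100% = 1.68%.
Via Ironvale → Quillon: 100% × 47% × 100% = 47%.
Via Quillon: 36% × 100% = 36%.
Total: 6.32% + 1.68% + 47% + 36% = 91%.
Rounded: 91.00%.

91.00%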